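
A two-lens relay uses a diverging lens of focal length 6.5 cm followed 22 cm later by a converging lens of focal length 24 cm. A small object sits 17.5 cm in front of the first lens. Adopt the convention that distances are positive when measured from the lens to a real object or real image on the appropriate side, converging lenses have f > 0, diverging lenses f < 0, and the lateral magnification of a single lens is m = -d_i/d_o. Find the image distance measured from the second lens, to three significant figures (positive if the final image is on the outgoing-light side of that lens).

First lens: d_i1 = 1/(1/(-6.5) - 1/17.5) = -4.740 cm.
The intermediate image is virtual, 4.740 cm to the left of lens 1, so d_o2 = L - d_i1 = 22 - (-4.740) = 26.740 cm.
Second lens: d_i2 = 1/(1/24 - 1/(26.740)) = 234.251 cm.

234 cm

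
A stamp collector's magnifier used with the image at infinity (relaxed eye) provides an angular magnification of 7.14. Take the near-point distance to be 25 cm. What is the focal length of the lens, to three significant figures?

For the image at infinity, M = D/f.
f = D/M = 25/7.14 = 3.501 cm.

3.50 cm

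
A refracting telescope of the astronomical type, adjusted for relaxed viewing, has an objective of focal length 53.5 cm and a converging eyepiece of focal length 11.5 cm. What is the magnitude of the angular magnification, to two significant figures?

4.7

|M| = f_obj/|f_eye| = 53.5/11.5 = 4.652.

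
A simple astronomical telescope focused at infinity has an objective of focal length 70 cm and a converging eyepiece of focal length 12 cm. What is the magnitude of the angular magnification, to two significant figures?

5.8

|M| = f_obj/|f_eye| = 70/12 = 5.833.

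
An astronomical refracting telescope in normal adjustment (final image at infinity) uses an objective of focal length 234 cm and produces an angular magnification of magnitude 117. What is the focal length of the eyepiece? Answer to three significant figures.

2.00 cm

|M| = f_obj/f_eye, so f_eye = f_obj/|M| = 234/117.0 = 2.000 cm.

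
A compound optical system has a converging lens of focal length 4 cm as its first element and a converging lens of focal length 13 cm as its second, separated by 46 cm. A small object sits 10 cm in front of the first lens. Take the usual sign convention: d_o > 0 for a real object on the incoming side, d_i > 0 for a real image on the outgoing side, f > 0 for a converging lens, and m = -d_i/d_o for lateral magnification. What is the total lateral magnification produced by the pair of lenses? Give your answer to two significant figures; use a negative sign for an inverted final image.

First lens: d_i1 = 1/(1/4 - 1/10) = 6.667 cm.
m_1 = -(6.667)/10 = -0.6667.
Object distance for lens 2: d_o2 = 46 - 6.667 = 39.333 cm.
Second lens: d_i2 = 1/(1/13 - 1/(39.333)) = 19.418 cm.
m_2 = -(19.418)/(39.333) = -0.4937.
The system's lateral magnification is m_1 m_2 = (-0.6667)(-0.4937) = 0.3291.

0.33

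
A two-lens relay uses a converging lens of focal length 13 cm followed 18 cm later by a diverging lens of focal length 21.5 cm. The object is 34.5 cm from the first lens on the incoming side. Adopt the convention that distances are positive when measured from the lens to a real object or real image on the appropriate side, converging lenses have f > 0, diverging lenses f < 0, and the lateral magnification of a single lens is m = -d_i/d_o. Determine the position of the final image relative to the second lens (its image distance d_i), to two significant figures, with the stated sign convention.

Lens 1: 1/d_i1 = 1/f_1 - 1/d_o1 = 1/13 - 1/34.5 = 0.04794 cm^-1, so d_i1 = 20.860 cm.
Since 20.860 cm > 18 cm, the first image lies past the second lens and serves as a virtual object: d_o2 = L - d_i1 = -2.860 cm.
Lens 2: 1/d_i2 = 1/f_2 - 1/d_o2 = 1/(-21.5) - 1/(-2.860) = 0.30308 cm^-1, so d_i2 = 3.299 cm.

3.3 cm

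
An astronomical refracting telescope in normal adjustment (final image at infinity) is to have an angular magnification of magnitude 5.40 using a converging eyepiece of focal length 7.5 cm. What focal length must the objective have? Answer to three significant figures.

40.5 cm

|M| = f_obj/|f_eye|, so f_obj = |M| x |f_eye| = 5.4 x 7.5 = 40.500 cm.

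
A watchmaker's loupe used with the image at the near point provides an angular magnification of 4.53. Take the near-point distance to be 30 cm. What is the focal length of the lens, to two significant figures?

8.5 cm

For the image at the near point, M = 1 + D/f.
f = D/(M - 1) = 30/(4.53 - 1) = 8.499 cm.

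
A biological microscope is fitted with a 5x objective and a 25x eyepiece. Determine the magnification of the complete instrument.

The overall magnification of a compound microscope is the product of the objective and eyepiece magnifications:
M = M_obj x M_eye = 5 x 25 = 125.

125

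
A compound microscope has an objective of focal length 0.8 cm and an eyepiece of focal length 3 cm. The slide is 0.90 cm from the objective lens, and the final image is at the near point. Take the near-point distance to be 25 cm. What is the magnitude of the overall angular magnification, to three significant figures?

Objective: 1/d_i = 1/f_obj - 1/d_o = 1/0.8 - 1/0.90 = 0.13889 cm^-1, so d_i = 7.200 cm.
m_obj = -d_i/d_o = -7.200/0.90 = -8.000.
Eyepiece angular magnification (image at near point): M_eye = 1 + D/f_e = 1 + 25/3 = 9.333.
Overall M = m_obj x M_eye = (-8.000)(9.333) = -74.67.
|M| = 74.67.

74.7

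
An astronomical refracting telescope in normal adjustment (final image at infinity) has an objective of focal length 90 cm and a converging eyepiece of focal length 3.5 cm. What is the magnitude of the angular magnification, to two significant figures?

|M| = f_obj/|f_eye| = 90/3.5 = 25.714.

26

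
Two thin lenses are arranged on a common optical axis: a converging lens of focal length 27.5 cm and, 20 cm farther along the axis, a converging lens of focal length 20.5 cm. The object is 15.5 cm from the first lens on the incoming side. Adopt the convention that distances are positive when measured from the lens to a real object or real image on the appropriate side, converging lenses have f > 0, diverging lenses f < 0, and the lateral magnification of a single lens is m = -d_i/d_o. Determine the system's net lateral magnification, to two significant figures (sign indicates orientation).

-1.3

Applying the thin-lens equation to the first lens, 1/27.5 = 1/15.5 + 1/d_i1, which gives d_i1 = -35.521 cm.
Its lateral magnification is m_1 = -d_i1/d_o1 = -(-35.521)/15.5 = 2.2917.
With d_i1 < 0 the first image is virtual and lies on the object side; the object distance for lens 2 is d_o2 = 20 - (-35.521) = 55.521 cm.
Applying the thin-lens equation again with f_2 = 20.5 cm and d_o2 = 55.521 cm gives d_i2 = 32.500 cm.
m_2 = -(32.500)/(55.521) = -0.5854.
Total m = m_1 x m_2 = (2.2917)(-0.5854) = -1.3415.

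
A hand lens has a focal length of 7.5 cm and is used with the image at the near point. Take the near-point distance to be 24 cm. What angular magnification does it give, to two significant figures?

M = 1 + D/f = 1 + 24/7.5 = 4.200.

4.2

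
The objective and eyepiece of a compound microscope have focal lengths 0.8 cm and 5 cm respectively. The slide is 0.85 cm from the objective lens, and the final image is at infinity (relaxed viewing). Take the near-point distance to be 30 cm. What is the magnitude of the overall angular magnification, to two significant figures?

96

Objective: 1/d_i = 1/f_obj - 1/d_o = 1/0.8 - 1/0.85 = 0.07353 cm^-1, so d_i = 13.600 cm.
m_obj = -d_i/d_o = -13.600/0.85 = -16.000.
Eyepiece angular magnification (image at infinity): M_eye = D/f_e = 30/5 = 6.000.
Overall M = m_obj x M_eye = (-16.000)(6.000) = -96.00.
|M| = 96.00.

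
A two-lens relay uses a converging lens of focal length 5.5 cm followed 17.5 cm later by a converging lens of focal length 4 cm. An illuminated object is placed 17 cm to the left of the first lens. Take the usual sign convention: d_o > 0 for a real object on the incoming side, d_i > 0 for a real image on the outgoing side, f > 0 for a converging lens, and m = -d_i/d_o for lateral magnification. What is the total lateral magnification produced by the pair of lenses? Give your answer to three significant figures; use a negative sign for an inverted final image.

0.356

Lens 1: 1/d_i1 = 1/f_1 - 1/d_o1 = 1/5.5 - 1/17 = 0.12299 cm^-1, so d_i1 = 8.130 cm.
m_1 = -(8.130)/17 = -0.4783.
That image sits 9.370 cm in front of the second lens, so d_o2 = 9.370 cm.
Lens 2: 1/d_i2 = 1/f_2 - 1/d_o2 = 1/4 - 1/(9.370) = 0.14327 cm^-1, so d_i2 = 6.980 cm.
m_2 = -(6.980)/(9.370) = -0.7449.
The system's lateral magnification is m_1 m_2 = (-0.4783)(-0.7449) = 0.3563.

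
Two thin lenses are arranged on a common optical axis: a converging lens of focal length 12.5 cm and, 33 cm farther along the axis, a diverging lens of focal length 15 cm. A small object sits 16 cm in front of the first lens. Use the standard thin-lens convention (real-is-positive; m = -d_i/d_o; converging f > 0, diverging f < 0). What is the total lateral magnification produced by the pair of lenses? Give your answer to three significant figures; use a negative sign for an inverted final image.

5.86

First lens: d_i1 = 1/(1/12.5 - 1/16) = 57.143 cm.
m_1 = -(57.143)/16 = -3.5714.
Since 57.143 cm > 33 cm, the first image lies past the second lens and serves as a virtual object: d_o2 = L - d_i1 = -24.143 cm.
Second lens: d_i2 = 1/(1/(-15) - 1/(-24.143)) = -39.609 cm.
m_2 = -(-39.609)/(-24.143) = -1.6406.
Overall magnification: m = m_1 m_2 = 5.8594.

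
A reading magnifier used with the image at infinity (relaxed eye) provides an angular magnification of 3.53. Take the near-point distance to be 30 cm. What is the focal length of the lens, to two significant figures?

8.5 cm

For the image at infinity, M = D/f.
f = D/M = 30/3.53 = 8.499 cm.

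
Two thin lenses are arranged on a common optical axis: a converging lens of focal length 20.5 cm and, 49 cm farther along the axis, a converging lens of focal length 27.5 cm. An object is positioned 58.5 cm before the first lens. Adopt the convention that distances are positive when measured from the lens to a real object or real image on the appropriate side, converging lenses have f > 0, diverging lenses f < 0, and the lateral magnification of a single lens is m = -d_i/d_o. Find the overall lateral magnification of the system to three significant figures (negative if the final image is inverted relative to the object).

Applying the thin-lens equation to the first lens, 1/20.5 = 1/58.5 + 1/d_i1, which gives d_i1 = 31.559 cm.
Its lateral magnification is m_1 = -d_i1/d_o1 = -(31.559)/58.5 = -0.5395.
The intermediate image is 31.559 cm to the right of lens 1, so d_o2 = L - d_i1 = 49 - 31.559 = 17.441 cm.
Applying the thin-lens equation again with f_2 = 27.5 cm and d_o2 = 17.441 cm gives d_i2 = -47.680 cm.
m_2 = -(-47.680)/(17.441) = 2.7338.
Total m = m_1 x m_2 = (-0.5395)(2.7338) = -1.4748.

-1.47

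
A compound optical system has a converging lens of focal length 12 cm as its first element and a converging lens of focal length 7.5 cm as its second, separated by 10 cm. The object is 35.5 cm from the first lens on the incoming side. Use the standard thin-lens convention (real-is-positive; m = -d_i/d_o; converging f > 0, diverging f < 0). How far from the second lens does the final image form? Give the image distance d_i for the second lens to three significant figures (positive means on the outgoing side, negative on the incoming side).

3.90 cm

Lens 1: 1/d_i1 = 1/f_1 - 1/d_o1 = 1/12 - 1/35.5 = 0.05516 cm^-1, so d_i1 = 18.128 cm.
This image would form 18.128 cm past lens 1, i.e. 8.128 cm beyond lens 2, so it is a virtual object for lens 2: d_o2 = 10 - 18.128 = -8.128 cm.
Lens 2: 1/d_i2 = 1/f_2 - 1/d_o2 = 1/7.5 - 1/(-8.128) = 0.25637 cm^-1, so d_i2 = 3.901 cm.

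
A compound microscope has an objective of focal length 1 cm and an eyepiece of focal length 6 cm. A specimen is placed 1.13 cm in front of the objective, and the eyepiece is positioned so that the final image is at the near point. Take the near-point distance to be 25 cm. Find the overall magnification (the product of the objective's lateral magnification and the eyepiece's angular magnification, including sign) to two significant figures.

-40

Objective: 1/d_i = 1/f_obj - 1/d_o = 1/1 - 1/1.13 = 0.11504 cm^-1, so d_i = 8.692 cm.
m_obj = -d_i/d_o = -8.692/1.13 = -7.692.
Eyepiece angular magnification (image at near point): M_eye = 1 + D/f_e = 1 + 25/6 = 5.167.
Overall M = m_obj x M_eye = (-7.692)(5.167) = -39.74.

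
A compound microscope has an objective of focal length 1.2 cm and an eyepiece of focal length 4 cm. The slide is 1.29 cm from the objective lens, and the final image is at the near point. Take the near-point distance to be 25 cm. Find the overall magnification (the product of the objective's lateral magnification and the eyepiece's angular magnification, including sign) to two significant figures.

Objective: 1/d_i = 1/f_obj - 1/d_o = 1/1.2 - 1/1.29 = 0.05814 cm^-1, so d_i = 17.200 cm.
m_obj = -d_i/d_o = -17.200/1.29 = -13.333.
Eyepiece angular magnification (image at near point): M_eye = 1 + D/f_e = 1 + 25/4 = 7.250.
Overall M = m_obj x M_eye = (-13.333)(7.250) = -96.67.

-97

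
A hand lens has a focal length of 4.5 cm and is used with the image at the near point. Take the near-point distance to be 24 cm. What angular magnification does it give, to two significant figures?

6.3

M = 1 + D/f = 1 + 24/4.5 = 6.333.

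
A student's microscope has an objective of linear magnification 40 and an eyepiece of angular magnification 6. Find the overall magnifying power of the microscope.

The overall magnification of a compound microscope is the product of the objective and eyepiece magnifications:
M = M_obj x M_eye = 40 x 6 = 240.

240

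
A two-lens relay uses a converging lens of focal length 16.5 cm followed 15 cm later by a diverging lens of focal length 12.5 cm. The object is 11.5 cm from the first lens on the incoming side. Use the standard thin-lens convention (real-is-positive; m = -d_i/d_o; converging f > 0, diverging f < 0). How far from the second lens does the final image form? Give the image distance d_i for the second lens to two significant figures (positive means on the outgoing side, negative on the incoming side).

-10 cm

First lens: d_i1 = 1/(1/16.5 - 1/11.5) = -37.950 cm.
With d_i1 < 0 the first image is virtual and lies on the object side; the object distance for lens 2 is d_o2 = 15 - (-37.950) = 52.950 cm.
Second lens: d_i2 = 1/(1/(-12.5) - 1/(52.950)) = -10.113 cm.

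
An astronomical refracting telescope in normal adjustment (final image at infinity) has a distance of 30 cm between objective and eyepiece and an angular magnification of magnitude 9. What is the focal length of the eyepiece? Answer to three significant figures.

3.00 cm

In normal adjustment the tube length equals f_obj + f_eye and |M| = f_obj/f_eye.
So f_obj = 9 f_eye and 9 f_eye + f_eye = 30 cm, giving f_eye = 30/10 = 3.000 cm and f_obj = 27.000 cm.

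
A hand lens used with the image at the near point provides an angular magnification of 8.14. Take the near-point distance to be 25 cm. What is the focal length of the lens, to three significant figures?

For the image at the near point, M = 1 + D/f.
f = D/(M - 1) = 25/(8.14 - 1) = 3.501 cm.

3.50 cm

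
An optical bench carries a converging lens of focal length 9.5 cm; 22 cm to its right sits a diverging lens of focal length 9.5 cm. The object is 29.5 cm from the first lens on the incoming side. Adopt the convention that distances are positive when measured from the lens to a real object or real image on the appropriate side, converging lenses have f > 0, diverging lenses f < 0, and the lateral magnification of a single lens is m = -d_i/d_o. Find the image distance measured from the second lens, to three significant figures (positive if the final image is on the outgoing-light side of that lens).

Lens 1: 1/d_i1 = 1/f_1 - 1/d_o1 = 1/9.5 - 1/29.5 = 0.07136 cm^-1, so d_i1 = 14.012 cm.
The intermediate image is 14.012 cm to the right of lens 1, so d_o2 = L - d_i1 = 22 - 14.012 = 7.988 cm.
Lens 2: 1/d_i2 = 1/f_2 - 1/d_o2 = 1/(-9.5) - 1/(7.988) = -0.23046 cm^-1, so d_i2 = -4.339 cm.

-4.34 cm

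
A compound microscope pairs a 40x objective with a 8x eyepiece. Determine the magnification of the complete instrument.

320

The overall magnification of a compound microscope is the product of the objective and eyepiece magnifications:
M = M_obj x M_eye = 40 x 8 = 320.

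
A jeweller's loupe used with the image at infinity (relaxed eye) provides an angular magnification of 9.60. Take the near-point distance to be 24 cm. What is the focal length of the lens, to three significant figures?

2.50 cm

For the image at infinity, M = D/f.
f = D/M = 24/9.6 = 2.500 cm.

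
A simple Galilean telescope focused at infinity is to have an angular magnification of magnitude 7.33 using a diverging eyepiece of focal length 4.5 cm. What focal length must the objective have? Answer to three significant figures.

33.0 cm

|M| = f_obj/|f_eye|, so f_obj = |M| x |f_eye| = 7.33 x 4.5 = 32.985 cm.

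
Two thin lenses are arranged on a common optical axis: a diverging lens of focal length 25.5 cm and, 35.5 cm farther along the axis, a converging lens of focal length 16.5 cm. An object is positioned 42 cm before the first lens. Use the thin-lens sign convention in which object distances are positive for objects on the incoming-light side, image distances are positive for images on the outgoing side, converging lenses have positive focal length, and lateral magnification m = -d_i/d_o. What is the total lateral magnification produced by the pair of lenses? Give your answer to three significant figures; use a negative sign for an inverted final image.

-0.179

Lens 1: 1/d_i1 = 1/f_1 - 1/d_o1 = 1/(-25.5) - 1/42 = -0.06303 cm^-1, so d_i1 = -15.867 cm.
m_1 = -(-15.867)/42 = 0.3778.
The intermediate image is virtual, 15.867 cm to the left of lens 1, so d_o2 = L - d_i1 = 35.5 - (-15.867) = 51.367 cm.
Lens 2: 1/d_i2 = 1/f_2 - 1/d_o2 = 1/16.5 - 1/(51.367) = 0.04114 cm^-1, so d_i2 = 24.308 cm.
m_2 = -(24.308)/(51.367) = -0.4732.
Total m = m_1 x m_2 = (0.3778)(-0.4732) = -0.1788.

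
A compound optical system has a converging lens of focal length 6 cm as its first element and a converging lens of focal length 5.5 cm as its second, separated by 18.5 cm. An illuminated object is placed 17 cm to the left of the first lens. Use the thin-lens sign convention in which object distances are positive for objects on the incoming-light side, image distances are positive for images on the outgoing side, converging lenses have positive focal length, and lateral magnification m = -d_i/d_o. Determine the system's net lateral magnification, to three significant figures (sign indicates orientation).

First lens: d_i1 = 1/(1/6 - 1/17) = 9.273 cm.
m_1 = -(9.273)/17 = -0.5455.
That image sits 9.227 cm in front of the second lens, so d_o2 = 9.227 cm.
Second lens: d_i2 = 1/(1/5.5 - 1/(9.227)) = 13.616 cm.
m_2 = -(13.616)/(9.227) = -1.4756.
Total m = m_1 x m_2 = (-0.5455)(-1.4756) = 0.8049.

0.805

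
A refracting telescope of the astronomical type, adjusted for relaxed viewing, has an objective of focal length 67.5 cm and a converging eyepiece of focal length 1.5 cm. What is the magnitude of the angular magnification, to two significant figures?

45

|M| = f_obj/|f_eye| = 67.5/1.5 = 45.000.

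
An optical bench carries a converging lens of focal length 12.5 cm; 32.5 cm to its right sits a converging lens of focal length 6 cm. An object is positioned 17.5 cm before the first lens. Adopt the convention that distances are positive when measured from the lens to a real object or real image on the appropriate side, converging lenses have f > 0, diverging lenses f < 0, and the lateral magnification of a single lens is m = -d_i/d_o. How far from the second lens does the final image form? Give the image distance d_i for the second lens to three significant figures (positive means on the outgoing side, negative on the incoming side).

3.91 cm

Lens 1: 1/d_i1 = 1/f_1 - 1/d_o1 = 1/12.5 - 1/17.5 = 0.02286 cm^-1, so d_i1 = 43.750 cm.
This image would form 43.750 cm past lens 1, i.e. 11.250 cm beyond lens 2, so it is a virtual object for lens 2: d_o2 = 32.5 - 43.750 = -11.250 cm.
Lens 2: 1/d_i2 = 1/f_2 - 1/d_o2 = 1/6 - 1/(-11.250) = 0.25556 cm^-1, so d_i2 = 3.913 cm.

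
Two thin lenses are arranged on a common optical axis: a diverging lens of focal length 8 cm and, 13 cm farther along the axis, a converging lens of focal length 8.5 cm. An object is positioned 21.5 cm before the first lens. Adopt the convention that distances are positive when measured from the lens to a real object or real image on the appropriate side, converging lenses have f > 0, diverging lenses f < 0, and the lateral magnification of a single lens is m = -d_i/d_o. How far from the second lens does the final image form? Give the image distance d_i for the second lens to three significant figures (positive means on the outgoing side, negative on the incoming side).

15.5 cm

First lens: d_i1 = 1/(1/(-8) - 1/21.5) = -5.831 cm.
With d_i1 < 0 the first image is virtual and lies on the object side; the object distance for lens 2 is d_o2 = 13 - (-5.831) = 18.831 cm.
Second lens: d_i2 = 1/(1/8.5 - 1/(18.831)) = 15.494 cm.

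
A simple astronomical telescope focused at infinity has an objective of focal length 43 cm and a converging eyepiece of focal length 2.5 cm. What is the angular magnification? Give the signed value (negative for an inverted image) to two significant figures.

-17

M = -f_obj/f_eye = -43/(2.5) = -17.200.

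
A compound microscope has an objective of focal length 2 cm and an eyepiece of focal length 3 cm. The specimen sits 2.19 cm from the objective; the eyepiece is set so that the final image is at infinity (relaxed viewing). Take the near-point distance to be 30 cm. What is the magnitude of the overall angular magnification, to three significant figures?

105

Objective: 1/d_i = 1/f_obj - 1/d_o = 1/2 - 1/2.19 = 0.04338 cm^-1, so d_i = 23.053 cm.
m_obj = -d_i/d_o = -23.053/2.19 = -10.526.
Eyepiece angular magnification (image at infinity): M_eye = D/f_e = 30/3 = 10.000.
Overall M = m_obj x M_eye = (-10.526)(10.000) = -105.26.
|M| = 105.26.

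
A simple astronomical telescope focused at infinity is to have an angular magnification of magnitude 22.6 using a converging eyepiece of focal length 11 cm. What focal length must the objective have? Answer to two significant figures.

250 cm

|M| = f_obj/|f_eye|, so f_obj = |M| x |f_eye| = 22.6 x 11 = 248.600 cm.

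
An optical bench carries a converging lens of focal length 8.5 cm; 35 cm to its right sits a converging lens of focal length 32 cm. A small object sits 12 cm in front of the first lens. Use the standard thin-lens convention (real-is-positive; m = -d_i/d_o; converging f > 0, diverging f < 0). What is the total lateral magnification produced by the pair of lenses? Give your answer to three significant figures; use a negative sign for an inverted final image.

-2.97

Applying the thin-lens equation to the first lens, 1/8.5 = 1/12 + 1/d_i1, which gives d_i1 = 29.143 cm.
Its lateral magnification is m_1 = -d_i1/d_o1 = -(29.143)/12 = -2.4286.
That image sits 5.857 cm in front of the second lens, so d_o2 = 5.857 cm.
Applying the thin-lens equation again with f_2 = 32 cm and d_o2 = 5.857 cm gives d_i2 = -7.169 cm.
m_2 = -(-7.169)/(5.857) = 1.2240.
Overall magnification: m = m_1 m_2 = -2.9727.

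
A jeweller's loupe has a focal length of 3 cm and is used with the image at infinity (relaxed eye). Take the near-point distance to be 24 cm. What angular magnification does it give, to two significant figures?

M = D/f = 24/3 = 8.000.

8.0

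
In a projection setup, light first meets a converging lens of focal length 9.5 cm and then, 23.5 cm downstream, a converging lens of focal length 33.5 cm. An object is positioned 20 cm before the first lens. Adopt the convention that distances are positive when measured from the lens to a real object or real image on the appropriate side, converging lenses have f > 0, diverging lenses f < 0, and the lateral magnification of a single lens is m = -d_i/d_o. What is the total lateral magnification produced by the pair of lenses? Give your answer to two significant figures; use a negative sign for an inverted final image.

-1.1

Lens 1: 1/d_i1 = 1/f_1 - 1/d_o1 = 1/9.5 - 1/20 = 0.05526 cm^-1, so d_i1 = 18.095 cm.
m_1 = -(18.095)/20 = -0.9048.
The intermediate image is 18.095 cm to the right of lens 1, so d_o2 = L - d_i1 = 23.5 - 18.095 = 5.405 cm.
Lens 2: 1/d_i2 = 1/f_2 - 1/d_o2 = 1/33.5 - 1/(5.405) = -0.15517 cm^-1, so d_i2 = -6.444 cm.
m_2 = -(-6.444)/(5.405) = 1.1924.
The system's lateral magnification is m_1 m_2 = (-0.9048)(1.1924) = -1.0788.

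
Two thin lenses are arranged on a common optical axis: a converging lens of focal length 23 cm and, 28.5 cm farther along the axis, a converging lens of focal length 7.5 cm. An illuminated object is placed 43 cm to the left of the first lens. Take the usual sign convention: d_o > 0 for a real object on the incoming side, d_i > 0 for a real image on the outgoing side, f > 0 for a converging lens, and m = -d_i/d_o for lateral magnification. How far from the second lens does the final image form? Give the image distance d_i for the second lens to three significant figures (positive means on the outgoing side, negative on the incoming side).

First lens: d_i1 = 1/(1/23 - 1/43) = 49.450 cm.
Since 49.450 cm > 28.5 cm, the first image lies past the second lens and serves as a virtual object: d_o2 = L - d_i1 = -20.950 cm.
Second lens: d_i2 = 1/(1/7.5 - 1/(-20.950)) = 5.523 cm.

5.52 cm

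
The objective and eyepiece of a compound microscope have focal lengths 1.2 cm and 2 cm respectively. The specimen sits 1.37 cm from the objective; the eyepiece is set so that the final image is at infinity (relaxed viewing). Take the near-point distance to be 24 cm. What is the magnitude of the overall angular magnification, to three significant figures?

84.7

Objective: 1/d_i = 1/f_obj - 1/d_o = 1/1.2 - 1/1.37 = 0.10341 cm^-1, so d_i = 9.671 cm.
m_obj = -d_i/d_o = -9.671/1.37 = -7.059.
Eyepiece angular magnification (image at infinity): M_eye = D/f_e = 24/2 = 12.000.
Overall M = m_obj x M_eye = (-7.059)(12.000) = -84.71.
|M| = 84.71.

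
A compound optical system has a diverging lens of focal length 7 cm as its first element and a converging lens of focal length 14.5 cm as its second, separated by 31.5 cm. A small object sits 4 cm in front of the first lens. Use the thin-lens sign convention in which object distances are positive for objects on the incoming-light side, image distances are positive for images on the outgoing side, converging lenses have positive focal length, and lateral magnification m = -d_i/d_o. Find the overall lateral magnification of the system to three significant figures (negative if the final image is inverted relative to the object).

First lens: d_i1 = 1/(1/(-7) - 1/4) = -2.545 cm.
m_1 = -(-2.545)/4 = 0.6364.
With d_i1 < 0 the first image is virtual and lies on the object side; the object distance for lens 2 is d_o2 = 31.5 - (-2.545) = 34.045 cm.
Second lens: d_i2 = 1/(1/14.5 - 1/(34.045)) = 25.257 cm.
m_2 = -(25.257)/(34.045) = -0.7419.
Overall magnification: m = m_1 m_2 = -0.4721.

-0.472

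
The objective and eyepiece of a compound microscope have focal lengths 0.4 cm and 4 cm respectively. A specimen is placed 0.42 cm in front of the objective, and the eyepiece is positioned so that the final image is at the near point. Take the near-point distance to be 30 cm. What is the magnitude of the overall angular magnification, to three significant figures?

170

Objective: 1/d_i = 1/f_obj - 1/d_o = 1/0.4 - 1/0.42 = 0.11905 cm^-1, so d_i = 8.400 cm.
m_obj = -d_i/d_o = -8.400/0.42 = -20.000.
Eyepiece angular magnification (image at near point): M_eye = 1 + D/f_e = 1 + 30/4 = 8.500.
Overall M = m_obj x M_eye = (-20.000)(8.500) = -170.00.
|M| = 170.00.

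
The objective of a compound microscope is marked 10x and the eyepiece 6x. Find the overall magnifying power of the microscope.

The overall magnification of a compound microscope is the product of the objective and eyepiece magnifications:
M = M_obj x M_eye = 10 x 6 = 60.

60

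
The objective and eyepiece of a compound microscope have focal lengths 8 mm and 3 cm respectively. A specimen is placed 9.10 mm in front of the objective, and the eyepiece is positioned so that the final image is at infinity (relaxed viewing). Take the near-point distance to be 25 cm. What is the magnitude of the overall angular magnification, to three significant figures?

60.6

Convert to cm: f_obj = 8 mm = 0.8 cm; d_o = 9.10 mm = 0.91 cm.
Objective: 1/d_i = 1/f_obj - 1/d_o = 1/0.8 - 1/0.91 = 0.15110 cm^-1, so d_i = 6.618 cm.
m_obj = -d_i/d_o = -6.618/0.91 = -7.273.
Eyepiece angular magnification (image at infinity): M_eye = D/f_e = 25/3 = 8.333.
Overall M = m_obj x M_eye = (-7.273)(8.333) = -60.61.
|M| = 60.61.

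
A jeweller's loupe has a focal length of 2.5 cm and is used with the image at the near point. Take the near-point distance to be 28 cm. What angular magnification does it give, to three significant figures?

12.2

M = 1 + D/f = 1 + 28/2.5 = 12.200.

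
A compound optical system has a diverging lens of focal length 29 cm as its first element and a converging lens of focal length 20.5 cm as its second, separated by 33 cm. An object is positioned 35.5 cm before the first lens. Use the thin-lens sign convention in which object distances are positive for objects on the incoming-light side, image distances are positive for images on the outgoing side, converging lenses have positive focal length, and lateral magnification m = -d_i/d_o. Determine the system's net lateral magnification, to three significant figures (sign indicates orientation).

Applying the thin-lens equation to the first lens, 1/(-29) = 1/35.5 + 1/d_i1, which gives d_i1 = -15.961 cm.
Its lateral magnification is m_1 = -d_i1/d_o1 = -(-15.961)/35.5 = 0.4496.
The intermediate image is virtual, 15.961 cm to the left of lens 1, so d_o2 = L - d_i1 = 33 - (-15.961) = 48.961 cm.
Applying the thin-lens equation again with f_2 = 20.5 cm and d_o2 = 48.961 cm gives d_i2 = 35.266 cm.
m_2 = -(35.266)/(48.961) = -0.7203.
Total m = m_1 x m_2 = (0.4496)(-0.7203) = -0.3238.

-0.324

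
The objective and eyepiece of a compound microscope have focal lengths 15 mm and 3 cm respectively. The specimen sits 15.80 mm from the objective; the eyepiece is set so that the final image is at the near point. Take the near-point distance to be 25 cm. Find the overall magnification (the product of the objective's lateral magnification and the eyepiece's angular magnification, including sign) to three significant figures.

-175

Convert to cm: f_obj = 15 mm = 1.5 cm; d_o = 15.80 mm = 1.58 cm.
Objective: 1/d_i = 1/f_obj - 1/d_o = 1/1.5 - 1/1.58 = 0.03376 cm^-1, so d_i = 29.625 cm.
m_obj = -d_i/d_o = -29.625/1.58 = -18.750.
Eyepiece angular magnification (image at near point): M_eye = 1 + D/f_e = 1 + 25/3 = 9.333.
Overall M = m_obj x M_eye = (-18.750)(9.333) = -175.00.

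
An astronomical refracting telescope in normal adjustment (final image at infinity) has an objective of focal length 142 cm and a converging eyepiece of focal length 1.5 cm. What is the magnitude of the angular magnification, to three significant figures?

|M| = f_obj/|f_eye| = 142/1.5 = 94.667.

94.7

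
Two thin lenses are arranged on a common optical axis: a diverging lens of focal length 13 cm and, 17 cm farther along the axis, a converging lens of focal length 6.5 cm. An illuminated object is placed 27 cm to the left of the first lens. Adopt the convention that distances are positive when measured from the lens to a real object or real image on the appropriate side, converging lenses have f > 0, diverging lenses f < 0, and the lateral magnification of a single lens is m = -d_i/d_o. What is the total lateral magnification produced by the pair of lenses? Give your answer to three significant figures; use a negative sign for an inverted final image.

First lens: d_i1 = 1/(1/(-13) - 1/27) = -8.775 cm.
m_1 = -(-8.775)/27 = 0.3250.
The intermediate image is virtual, 8.775 cm to the left of lens 1, so d_o2 = L - d_i1 = 17 - (-8.775) = 25.775 cm.
Second lens: d_i2 = 1/(1/6.5 - 1/(25.775)) = 8.692 cm.
m_2 = -(8.692)/(25.775) = -0.3372.
The system's lateral magnification is m_1 m_2 = (0.3250)(-0.3372) = -0.1096.

-0.110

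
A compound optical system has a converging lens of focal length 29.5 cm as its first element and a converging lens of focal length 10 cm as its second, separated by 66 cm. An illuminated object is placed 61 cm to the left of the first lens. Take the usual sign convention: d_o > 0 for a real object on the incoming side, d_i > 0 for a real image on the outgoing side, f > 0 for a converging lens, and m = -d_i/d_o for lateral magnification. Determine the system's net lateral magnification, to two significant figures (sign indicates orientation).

-8.3

Applying the thin-lens equation to the first lens, 1/29.5 = 1/61 + 1/d_i1, which gives d_i1 = 57.127 cm.
Its lateral magnification is m_1 = -d_i1/d_o1 = -(57.127)/61 = -0.9365.
Object distance for lens 2: d_o2 = 66 - 57.127 = 8.873 cm.
Applying the thin-lens equation again with f_2 = 10 cm and d_o2 = 8.873 cm gives d_i2 = -78.732 cm.
m_2 = -(-78.732)/(8.873) = 8.8732.
The system's lateral magnification is m_1 m_2 = (-0.9365)(8.8732) = -8.3099.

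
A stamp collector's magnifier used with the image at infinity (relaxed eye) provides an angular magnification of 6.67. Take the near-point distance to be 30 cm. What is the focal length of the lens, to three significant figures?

For the image at infinity, M = D/f.
f = D/M = 30/6.67 = 4.498 cm.

4.50 cm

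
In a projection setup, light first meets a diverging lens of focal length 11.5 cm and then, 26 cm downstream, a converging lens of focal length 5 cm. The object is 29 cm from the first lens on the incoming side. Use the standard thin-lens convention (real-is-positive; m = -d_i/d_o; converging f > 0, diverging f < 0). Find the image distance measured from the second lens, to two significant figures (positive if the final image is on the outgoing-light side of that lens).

5.9 cm

Lens 1: 1/d_i1 = 1/f_1 - 1/d_o1 = 1/(-11.5) - 1/29 = -0.12144 cm^-1, so d_i1 = -8.235 cm.
The intermediate image is virtual, 8.235 cm to the left of lens 1, so d_o2 = L - d_i1 = 26 - (-8.235) = 34.235 cm.
Lens 2: 1/d_i2 = 1/f_2 - 1/d_o2 = 1/5 - 1/(34.235) = 0.17079 cm^-1, so d_i2 = 5.855 cm.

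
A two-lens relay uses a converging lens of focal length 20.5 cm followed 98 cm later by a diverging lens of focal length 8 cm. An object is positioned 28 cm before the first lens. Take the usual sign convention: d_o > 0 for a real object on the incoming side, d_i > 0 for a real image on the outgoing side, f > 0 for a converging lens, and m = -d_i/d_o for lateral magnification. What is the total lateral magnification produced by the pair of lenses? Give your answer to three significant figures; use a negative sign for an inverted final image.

First lens: d_i1 = 1/(1/20.5 - 1/28) = 76.533 cm.
m_1 = -(76.533)/28 = -2.7333.
Object distance for lens 2: d_o2 = 98 - 76.533 = 21.467 cm.
Second lens: d_i2 = 1/(1/(-8) - 1/(21.467)) = -5.828 cm.
m_2 = -(-5.828)/(21.467) = 0.2715.
Total m = m_1 x m_2 = (-2.7333)(0.2715) = -0.7421.

-0.742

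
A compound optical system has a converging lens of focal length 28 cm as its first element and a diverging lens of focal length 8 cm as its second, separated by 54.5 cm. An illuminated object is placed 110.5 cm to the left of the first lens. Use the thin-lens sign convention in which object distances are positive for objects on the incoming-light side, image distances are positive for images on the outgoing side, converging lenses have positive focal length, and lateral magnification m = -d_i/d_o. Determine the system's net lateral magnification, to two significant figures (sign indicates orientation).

Applying the thin-lens equation to the first lens, 1/28 = 1/110.5 + 1/d_i1, which gives d_i1 = 37.503 cm.
Its lateral magnification is m_1 = -d_i1/d_o1 = -(37.503)/110.5 = -0.3394.
Object distance for lens 2: d_o2 = 54.5 - 37.503 = 16.997 cm.
Applying the thin-lens equation again with f_2 = -8 cm and d_o2 = 16.997 cm gives d_i2 = -5.440 cm.
m_2 = -(-5.440)/(16.997) = 0.3200.
Overall magnification: m = m_1 m_2 = -0.1086.

-0.11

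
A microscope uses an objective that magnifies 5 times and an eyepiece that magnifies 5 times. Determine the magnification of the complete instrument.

The overall magnification of a compound microscope is the product of the objective and eyepiece magnifications:
M = M_obj x M_eye = 5 x 5 = 25.

25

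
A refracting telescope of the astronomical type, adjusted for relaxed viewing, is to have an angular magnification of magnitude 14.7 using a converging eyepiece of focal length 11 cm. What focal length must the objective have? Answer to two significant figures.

160 cm

|M| = f_obj/|f_eye|, so f_obj = |M| x |f_eye| = 14.7 x 11 = 161.700 cm.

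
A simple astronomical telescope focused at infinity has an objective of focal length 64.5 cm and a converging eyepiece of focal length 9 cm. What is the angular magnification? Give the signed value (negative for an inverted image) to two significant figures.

M = -f_obj/f_eye = -64.5/(9) = -7.167.

-7.2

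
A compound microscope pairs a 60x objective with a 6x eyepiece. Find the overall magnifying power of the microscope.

The overall magnification of a compound microscope is the product of the objective and eyepiece magnifications:
M = M_obj x M_eye = 60 x 6 = 360.

360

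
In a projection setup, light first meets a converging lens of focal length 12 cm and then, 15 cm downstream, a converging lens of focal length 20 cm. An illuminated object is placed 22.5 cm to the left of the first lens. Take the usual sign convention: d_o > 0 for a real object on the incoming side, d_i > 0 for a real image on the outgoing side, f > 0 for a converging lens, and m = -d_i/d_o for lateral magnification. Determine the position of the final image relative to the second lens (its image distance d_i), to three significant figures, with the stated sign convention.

6.98 cm

Lens 1: 1/d_i1 = 1/f_1 - 1/d_o1 = 1/12 - 1/22.5 = 0.03889 cm^-1, so d_i1 = 25.714 cm.
Since 25.714 cm > 15 cm, the first image lies past the second lens and serves as a virtual object: d_o2 = L - d_i1 = -10.714 cm.
Lens 2: 1/d_i2 = 1/f_2 - 1/d_o2 = 1/20 - 1/(-10.714) = 0.14333 cm^-1, so d_i2 = 6.977 cm.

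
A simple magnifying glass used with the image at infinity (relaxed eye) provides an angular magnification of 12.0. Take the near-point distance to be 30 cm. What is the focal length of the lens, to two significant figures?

For the image at infinity, M = D/f.
f = D/M = 30/12.0 = 2.500 cm.

2.5 cm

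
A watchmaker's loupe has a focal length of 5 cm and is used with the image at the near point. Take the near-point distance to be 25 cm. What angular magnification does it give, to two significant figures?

M = 1 + D/f = 1 + 25/5 = 6.000.

6.0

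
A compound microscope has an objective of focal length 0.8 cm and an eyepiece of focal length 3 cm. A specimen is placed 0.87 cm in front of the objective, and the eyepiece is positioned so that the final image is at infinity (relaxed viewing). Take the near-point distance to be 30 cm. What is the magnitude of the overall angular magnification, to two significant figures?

110

Objective: 1/d_i = 1/f_obj - 1/d_o = 1/0.8 - 1/0.87 = 0.10057 cm^-1, so d_i = 9.943 cm.
m_obj = -d_i/d_o = -9.943/0.87 = -11.429.
Eyepiece angular magnification (image at infinity): M_eye = D/f_e = 30/3 = 10.000.
Overall M = m_obj x M_eye = (-11.429)(10.000) = -114.29.
|M| = 114.29.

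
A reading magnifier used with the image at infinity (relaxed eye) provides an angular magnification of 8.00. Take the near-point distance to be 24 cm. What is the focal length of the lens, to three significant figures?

3.00 cm

For the image at infinity, M = D/f.
f = D/M = 24/8.0 = 3.000 cm.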